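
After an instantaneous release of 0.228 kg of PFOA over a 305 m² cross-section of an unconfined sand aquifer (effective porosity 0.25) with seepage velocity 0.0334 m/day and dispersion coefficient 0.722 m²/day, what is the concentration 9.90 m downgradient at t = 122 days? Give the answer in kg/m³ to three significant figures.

For an instantaneous plane source, C(x,t) = M/(n_e·A·√(4πDt)) · exp(−(x−vt)²/(4Dt)), with n_e·A the pore (flow) area.
Plume center vt = 0.0334 × 122 = 4.0748 m, so the well at 9.90 m is 5.8252 m downgradient of the peak.
√(4πDt) = 33.27 m, giving peak height M/(n_e·A·√(4πDt)) = 0.228/(0.25 × 305 × 33.27) = 8.988e-05 kg/m³.
(x−vt)²/(4Dt) = (5.8252)²/(4 × 0.722 × 122) = 0.09631; exp(−0.09631) = 0.9082.
C = 8.988e-05 × 0.9082 = 8.16e-05 kg/m³.

8.16e-05 kg/m³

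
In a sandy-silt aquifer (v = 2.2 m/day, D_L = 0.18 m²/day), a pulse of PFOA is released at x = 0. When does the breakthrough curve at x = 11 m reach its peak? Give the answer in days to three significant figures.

4.96 days

For the 1D instantaneous-source solution, setting ∂C/∂t = 0 at fixed x gives v²t² + 2Dt − x² = 0, so t = (√(D² + v²x²) − D)/v².
√(D² + v²x²) = √(0.18² + 2.2² × 11²) = 24.20; v² = 4.84.
t = (24.20 − 0.18)/4.84 = 4.96 days (vs. the pure-advection estimate x/v = 5.00 d).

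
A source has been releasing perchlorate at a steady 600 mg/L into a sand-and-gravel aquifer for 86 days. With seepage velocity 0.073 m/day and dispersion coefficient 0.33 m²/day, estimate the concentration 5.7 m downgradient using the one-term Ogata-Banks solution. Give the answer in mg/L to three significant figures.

318 mg/L

For a continuous step input, C/C₀ ≈ ½·erfc((x−vt)/(2√(Dt))).
vt = 0.073 × 86 = 6.278 m and 2√(Dt) = 2√(0.33 × 86) = 10.65 m.
Argument (x−vt)/(2√(Dt)) = (5.7 − 6.278)/10.65 = -0.05427; ½·erfc(-0.05427) = 0.5306.
C = 600 × 0.5306 = 318 mg/L.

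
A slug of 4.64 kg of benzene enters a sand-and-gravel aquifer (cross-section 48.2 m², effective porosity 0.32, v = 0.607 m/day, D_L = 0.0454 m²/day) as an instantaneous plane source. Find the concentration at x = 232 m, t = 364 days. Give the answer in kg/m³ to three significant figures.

For an instantaneous plane source, C(x,t) = M/(n_e·A·√(4πDt)) · exp(−(x−vt)²/(4Dt)), with n_e·A the pore (flow) area.
Plume center vt = 0.607 × 364 = 220.948 m, so the well at 232 m is 11.052 m downgradient of the peak.
√(4πDt) = 14.41 m, giving peak height M/(n_e·A·√(4πDt)) = 4.64/(0.32 × 48.2 × 14.41) = 0.02088 kg/m³.
(x−vt)²/(4Dt) = (11.052)²/(4 × 0.0454 × 364) = 1.848; exp(−1.848) = 0.1576.
C = 0.02088 × 0.1576 = 0.00329 kg/m³.

0.00329 kg/m³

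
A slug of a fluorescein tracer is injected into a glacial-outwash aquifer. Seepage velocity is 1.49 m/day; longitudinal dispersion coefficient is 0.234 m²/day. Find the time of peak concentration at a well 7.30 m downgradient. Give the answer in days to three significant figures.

4.80 days

For the 1D instantaneous-source solution, setting ∂C/∂t = 0 at fixed x gives v²t² + 2Dt − x² = 0, so t = (√(D² + v²x²) − D)/v².
√(D² + v²x²) = √(0.234² + 1.49² × 7.30²) = 10.88; v² = 2.2201.
t = (10.88 − 0.234)/2.2201 = 4.80 days (vs. the pure-advection estimate x/v = 4.90 d).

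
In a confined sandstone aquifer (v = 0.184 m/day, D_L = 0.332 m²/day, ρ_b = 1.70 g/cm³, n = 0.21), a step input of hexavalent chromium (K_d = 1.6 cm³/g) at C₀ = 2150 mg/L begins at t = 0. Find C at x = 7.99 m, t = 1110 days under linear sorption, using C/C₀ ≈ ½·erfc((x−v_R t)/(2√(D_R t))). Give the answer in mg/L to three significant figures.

1760 mg/L

Retardation factor R = 1 + ρ_b·K_d/n = 1 + 1.70 × 1.6/0.21 = 13.95.
Sorption retards both mechanisms: v_R = v/R = 0.01319 m/day, D_R = D/R = 0.02380 m²/day.
v_R·t = 0.01319 × 1110 = 14.6409 m; 2√(D_R t) = 10.28 m; argument = (7.99 − 14.6409)/10.28 = -0.6470.
C = C₀ × ½·erfc(-0.6470) = 2150 × 0.8199 = 1760 mg/L.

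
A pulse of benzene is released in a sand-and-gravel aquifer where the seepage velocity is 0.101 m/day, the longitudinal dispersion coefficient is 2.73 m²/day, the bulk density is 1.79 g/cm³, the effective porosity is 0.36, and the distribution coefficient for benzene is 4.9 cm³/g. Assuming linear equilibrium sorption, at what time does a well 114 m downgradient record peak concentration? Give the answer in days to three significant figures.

22600 days

Retardation factor R = 1 + ρ_b·K_d/n = 1 + 1.79 × 4.9/0.36 = 25.36.
Sorption retards both mechanisms: v_R = v/R = 0.003983 m/day, D_R = D/R = 0.1076 m²/day.
Peak time from v_R²t² + 2D_R t − x² = 0: t = (√(D_R² + v_R²x²) − D_R)/v_R².
√(D_R² + v_R²x²) = √(0.1076² + 0.003983² × 114²) = 0.4666; v_R² = 1.586e-05.
t = (0.4666 − 0.1076)/1.586e-05 = 22600 days.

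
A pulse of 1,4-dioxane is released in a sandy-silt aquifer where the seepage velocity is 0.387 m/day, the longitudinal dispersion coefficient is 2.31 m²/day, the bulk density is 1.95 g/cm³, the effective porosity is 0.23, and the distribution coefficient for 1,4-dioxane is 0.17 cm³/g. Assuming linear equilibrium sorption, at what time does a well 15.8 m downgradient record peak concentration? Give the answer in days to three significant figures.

Retardation factor R = 1 + ρ_b·K_d/n = 1 + 1.95 × 0.17/0.23 = 2.441.
Sorption retards both mechanisms: v_R = v/R = 0.1585 m/day, D_R = D/R = 0.9463 m²/day.
Peak time from v_R²t² + 2D_R t − x² = 0: t = (√(D_R² + v_R²x²) − D_R)/v_R².
√(D_R² + v_R²x²) = √(0.9463² + 0.1585² × 15.8²) = 2.677; v_R² = 0.02512.
t = (2.677 − 0.9463)/0.02512 = 68.9 days.

68.9 days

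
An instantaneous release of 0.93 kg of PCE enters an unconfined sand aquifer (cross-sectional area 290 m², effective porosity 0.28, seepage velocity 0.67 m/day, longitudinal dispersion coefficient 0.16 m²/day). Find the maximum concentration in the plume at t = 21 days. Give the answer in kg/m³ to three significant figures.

0.00176 kg/m³

The peak of an instantaneous 1D plume sits at x = vt; there the Gaussian factor is 1 and C_max = M/(n_e·A·√(4πDt)), where n_e·A is the pore area the mass is dissolved in.
√(4πDt) = √(4π × 0.16 × 21) = 6.498 m, so C_max = 0.93/(0.28 × 290 × 6.498) = 0.00176 kg/m³.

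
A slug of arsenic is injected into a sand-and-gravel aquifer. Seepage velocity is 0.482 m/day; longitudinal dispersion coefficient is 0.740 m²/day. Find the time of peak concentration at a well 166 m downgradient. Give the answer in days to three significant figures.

341 days

For the 1D instantaneous-source solution, setting ∂C/∂t = 0 at fixed x gives v²t² + 2Dt − x² = 0, so t = (√(D² + v²x²) − D)/v².
√(D² + v²x²) = √(0.740² + 0.482² × 166²) = 80.02; v² = 0.232324.
t = (80.02 − 0.740)/0.232324 = 341 days (vs. the pure-advection estimate x/v = 344 d).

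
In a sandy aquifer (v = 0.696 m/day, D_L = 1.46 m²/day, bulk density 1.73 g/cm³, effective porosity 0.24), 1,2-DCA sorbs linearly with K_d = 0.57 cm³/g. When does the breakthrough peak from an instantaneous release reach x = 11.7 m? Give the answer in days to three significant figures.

Retardation factor R = 1 + ρ_b·K_d/n = 1 + 1.73 × 0.57/0.24 = 5.109.
Sorption retards both mechanisms: v_R = v/R = 0.1362 m/day, D_R = D/R = 0.2858 m²/day.
Peak time from v_R²t² + 2D_R t − x² = 0: t = (√(D_R² + v_R²x²) − D_R)/v_R².
√(D_R² + v_R²x²) = √(0.2858² + 0.1362² × 11.7²) = 1.619; v_R² = 0.01855.
t = (1.619 − 0.2858)/0.01855 = 71.9 days.

71.9 days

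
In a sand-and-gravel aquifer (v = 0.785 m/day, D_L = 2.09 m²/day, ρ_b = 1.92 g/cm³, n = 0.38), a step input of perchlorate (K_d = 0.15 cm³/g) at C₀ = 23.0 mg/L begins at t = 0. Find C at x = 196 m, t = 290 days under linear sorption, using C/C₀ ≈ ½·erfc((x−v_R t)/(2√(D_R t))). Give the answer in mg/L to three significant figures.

0.130 mg/L

Retardation factor R = 1 + ρ_b·K_d/n = 1 + 1.92 × 0.15/0.38 = 1.758.
Sorption retards both mechanisms: v_R = v/R = 0.4465 m/day, D_R = D/R = 1.189 m²/day.
v_R·t = 0.4465 × 290 = 129.485 m; 2√(D_R t) = 37.14 m; argument = (196 − 129.485)/37.14 = 1.791.
C = C₀ × ½·erfc(1.791) = 23.0 × 0.005657 = 0.130 mg/L.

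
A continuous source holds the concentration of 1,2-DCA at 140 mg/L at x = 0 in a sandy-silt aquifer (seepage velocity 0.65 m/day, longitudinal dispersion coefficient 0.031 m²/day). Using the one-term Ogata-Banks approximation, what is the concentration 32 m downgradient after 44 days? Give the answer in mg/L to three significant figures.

2.77 mg/L

For a continuous step input, C/C₀ ≈ ½·erfc((x−vt)/(2√(Dt))).
vt = 0.65 × 44 = 28.6 m and 2√(Dt) = 2√(0.031 × 44) = 2.336 m.
Argument (x−vt)/(2√(Dt)) = (32 − 28.6)/2.336 = 1.455; ½·erfc(1.455) = 0.01981.
C = 140 × 0.01981 = 2.77 mg/L.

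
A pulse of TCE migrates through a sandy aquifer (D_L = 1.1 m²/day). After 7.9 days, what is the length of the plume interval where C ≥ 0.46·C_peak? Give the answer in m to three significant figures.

The plume is Gaussian with σ = √(2Dt) = √(2 × 1.1 × 7.9) = 4.169 m.
C/C_peak = exp(−Δx²/(2σ²)) = 0.46 ⇒ Δx = σ·√(−2 ln 0.46) = 4.169 × 1.246 = 5.195 m.
Width = 2Δx = 10.4 m.

10.4 m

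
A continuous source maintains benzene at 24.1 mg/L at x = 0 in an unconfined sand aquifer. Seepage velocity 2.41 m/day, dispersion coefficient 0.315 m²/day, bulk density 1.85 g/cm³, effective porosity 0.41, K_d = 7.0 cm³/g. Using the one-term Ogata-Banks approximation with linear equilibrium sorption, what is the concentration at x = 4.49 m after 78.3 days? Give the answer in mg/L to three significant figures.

20.6 mg/L

Retardation factor R = 1 + ρ_b·K_d/n = 1 + 1.85 × 7.0/0.41 = 32.59.
Sorption retards both mechanisms: v_R = v/R = 0.07395 m/day, D_R = D/R = 0.009666 m²/day.
v_R·t = 0.07395 × 78.3 = 5.790285 m; 2√(D_R t) = 1.740 m; argument = (4.49 − 5.790285)/1.740 = -0.7473.
C = C₀ × ½·erfc(-0.7473) = 24.1 × 0.8547 = 20.6 mg/L.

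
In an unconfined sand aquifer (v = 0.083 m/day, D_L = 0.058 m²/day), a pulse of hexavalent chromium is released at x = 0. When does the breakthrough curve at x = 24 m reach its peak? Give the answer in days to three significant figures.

For the 1D instantaneous-source solution, setting ∂C/∂t = 0 at fixed x gives v²t² + 2Dt − x² = 0, so t = (√(D² + v²x²) − D)/v².
√(D² + v²x²) = √(0.058² + 0.083² × 24²) = 1.993; v² = 0.006889.
t = (1.993 − 0.058)/0.006889 = 281 days (vs. the pure-advection estimate x/v = 289 d).

281 days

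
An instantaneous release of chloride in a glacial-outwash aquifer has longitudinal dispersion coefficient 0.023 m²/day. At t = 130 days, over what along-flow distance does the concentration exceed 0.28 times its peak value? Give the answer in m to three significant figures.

7.80 m

The plume is Gaussian with σ = √(2Dt) = √(2 × 0.023 × 130) = 2.445 m.
C/C_peak = exp(−Δx²/(2σ²)) = 0.28 ⇒ Δx = σ·√(−2 ln 0.28) = 2.445 × 1.596 = 3.902 m.
Width = 2Δx = 7.80 m.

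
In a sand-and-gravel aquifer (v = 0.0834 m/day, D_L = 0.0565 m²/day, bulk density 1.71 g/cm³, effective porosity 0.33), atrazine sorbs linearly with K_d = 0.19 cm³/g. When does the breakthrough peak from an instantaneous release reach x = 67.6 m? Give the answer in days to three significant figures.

1590 days

Retardation factor R = 1 + ρ_b·K_d/n = 1 + 1.71 × 0.19/0.33 = 1.985.
Sorption retards both mechanisms: v_R = v/R = 0.04202 m/day, D_R = D/R = 0.02846 m²/day.
Peak time from v_R²t² + 2D_R t − x² = 0: t = (√(D_R² + v_R²x²) − D_R)/v_R².
√(D_R² + v_R²x²) = √(0.02846² + 0.04202² × 67.6²) = 2.841; v_R² = 0.001766.
t = (2.841 − 0.02846)/0.001766 = 1590 days.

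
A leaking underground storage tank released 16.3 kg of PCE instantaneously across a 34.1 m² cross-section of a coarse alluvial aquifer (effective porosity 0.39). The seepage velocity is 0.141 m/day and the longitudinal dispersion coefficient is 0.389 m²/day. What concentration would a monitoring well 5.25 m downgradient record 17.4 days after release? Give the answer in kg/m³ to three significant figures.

For an instantaneous plane source, C(x,t) = M/(n_e·A·√(4πDt)) · exp(−(x−vt)²/(4Dt)), with n_e·A the pore (flow) area.
Plume center vt = 0.141 × 17.4 = 2.4534 m, so the well at 5.25 m is 2.7966 m downgradient of the peak.
√(4πDt) = 9.223 m, giving peak height M/(n_e·A·√(4πDt)) = 16.3/(0.39 × 34.1 × 9.223) = 0.1329 kg/m³.
(x−vt)²/(4Dt) = (2.7966)²/(4 × 0.389 × 17.4) = 0.2889; exp(−0.2889) = 0.7491.
C = 0.1329 × 0.7491 = 0.0996 kg/m³.

0.0996 kg/m³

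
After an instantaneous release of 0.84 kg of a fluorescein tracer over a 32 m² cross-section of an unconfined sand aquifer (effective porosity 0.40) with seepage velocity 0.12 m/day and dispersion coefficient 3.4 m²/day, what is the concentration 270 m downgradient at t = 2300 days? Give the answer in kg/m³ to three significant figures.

0.000209 kg/m³

For an instantaneous plane source, C(x,t) = M/(n_e·A·√(4πDt)) · exp(−(x−vt)²/(4Dt)), with n_e·A the pore (flow) area.
Plume center vt = 0.12 × 2300 = 276 m, so the well at 270 m is 6 m upgradient of the peak.
√(4πDt) = 313.5 m, giving peak height M/(n_e·A·√(4πDt)) = 0.84/(0.40 × 32 × 313.5) = 0.0002093 kg/m³.
(x−vt)²/(4Dt) = (-6)²/(4 × 3.4 × 2300) = 0.001151; exp(−0.001151) = 0.9988.
C = 0.0002093 × 0.9988 = 0.000209 kg/m³.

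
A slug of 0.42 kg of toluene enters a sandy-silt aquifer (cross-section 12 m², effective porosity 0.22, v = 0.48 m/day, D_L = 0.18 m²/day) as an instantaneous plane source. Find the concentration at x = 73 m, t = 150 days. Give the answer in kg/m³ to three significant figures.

0.00856 kg/m³

For an instantaneous plane source, C(x,t) = M/(n_e·A·√(4πDt)) · exp(−(x−vt)²/(4Dt)), with n_e·A the pore (flow) area.
Plume center vt = 0.48 × 150 = 72 m, so the well at 73 m is 1 m downgradient of the peak.
√(4πDt) = 18.42 m, giving peak height M/(n_e·A·√(4πDt)) = 0.42/(0.22 × 12 × 18.42) = 0.008637 kg/m³.
(x−vt)²/(4Dt) = (1)²/(4 × 0.18 × 150) = 0.009259; exp(−0.009259) = 0.9908.
C = 0.008637 × 0.9908 = 0.00856 kg/m³.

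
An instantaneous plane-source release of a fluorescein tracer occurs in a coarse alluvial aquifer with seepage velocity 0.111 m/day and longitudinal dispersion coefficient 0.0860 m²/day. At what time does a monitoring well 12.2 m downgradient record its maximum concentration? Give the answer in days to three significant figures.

103 days

For the 1D instantaneous-source solution, setting ∂C/∂t = 0 at fixed x gives v²t² + 2Dt − x² = 0, so t = (√(D² + v²x²) − D)/v².
√(D² + v²x²) = √(0.0860² + 0.111² × 12.2²) = 1.357; v² = 0.012321.
t = (1.357 − 0.0860)/0.012321 = 103 days (vs. the pure-advection estimate x/v = 110 d).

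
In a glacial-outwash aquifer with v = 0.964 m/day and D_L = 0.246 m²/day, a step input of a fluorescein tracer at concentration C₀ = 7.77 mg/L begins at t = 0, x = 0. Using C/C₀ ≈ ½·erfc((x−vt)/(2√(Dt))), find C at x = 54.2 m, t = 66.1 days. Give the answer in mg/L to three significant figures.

7.40 mg/L

For a continuous step input, C/C₀ ≈ ½·erfc((x−vt)/(2√(Dt))).
vt = 0.964 × 66.1 = 63.7204 m and 2√(Dt) = 2√(0.246 × 66.1) = 8.065 m.
Argument (x−vt)/(2√(Dt)) = (54.2 − 63.7204)/8.065 = -1.180; ½·erfc(-1.180) = 0.9524.
C = 7.77 × 0.9524 = 7.40 mg/L.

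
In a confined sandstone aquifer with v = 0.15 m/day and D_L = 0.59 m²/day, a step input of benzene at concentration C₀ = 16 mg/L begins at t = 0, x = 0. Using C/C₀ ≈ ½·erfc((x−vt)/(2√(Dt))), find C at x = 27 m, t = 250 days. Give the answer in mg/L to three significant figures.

For a continuous step input, C/C₀ ≈ ½·erfc((x−vt)/(2√(Dt))).
vt = 0.15 × 250 = 37.5 m and 2√(Dt) = 2√(0.59 × 250) = 24.29 m.
Argument (x−vt)/(2√(Dt)) = (27 − 37.5)/24.29 = -0.4323; ½·erfc(-0.4323) = 0.7295.
C = 16 × 0.7295 = 11.7 mg/L.

11.7 mg/L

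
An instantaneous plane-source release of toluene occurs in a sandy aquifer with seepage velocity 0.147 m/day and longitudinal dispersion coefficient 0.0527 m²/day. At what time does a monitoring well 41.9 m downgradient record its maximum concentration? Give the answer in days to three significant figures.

For the 1D instantaneous-source solution, setting ∂C/∂t = 0 at fixed x gives v²t² + 2Dt − x² = 0, so t = (√(D² + v²x²) − D)/v².
√(D² + v²x²) = √(0.0527² + 0.147² × 41.9²) = 6.160; v² = 0.021609.
t = (6.160 − 0.0527)/0.021609 = 283 days (vs. the pure-advection estimate x/v = 285 d).

283 days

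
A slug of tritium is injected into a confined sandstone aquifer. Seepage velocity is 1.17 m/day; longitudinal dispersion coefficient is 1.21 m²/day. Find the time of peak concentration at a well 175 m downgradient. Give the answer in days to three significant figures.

149 days

For the 1D instantaneous-source solution, setting ∂C/∂t = 0 at fixed x gives v²t² + 2Dt − x² = 0, so t = (√(D² + v²x²) − D)/v².
√(D² + v²x²) = √(1.21² + 1.17² × 175²) = 204.8; v² = 1.3689.
t = (204.8 − 1.21)/1.3689 = 149 days (vs. the pure-advection estimate x/v = 150 d).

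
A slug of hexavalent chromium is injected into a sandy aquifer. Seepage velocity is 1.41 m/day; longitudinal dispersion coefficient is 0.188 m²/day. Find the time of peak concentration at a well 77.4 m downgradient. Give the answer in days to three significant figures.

For the 1D instantaneous-source solution, setting ∂C/∂t = 0 at fixed x gives v²t² + 2Dt − x² = 0, so t = (√(D² + v²x²) − D)/v².
√(D² + v²x²) = √(0.188² + 1.41² × 77.4²) = 109.1; v² = 1.9881.
t = (109.1 − 0.188)/1.9881 = 54.8 days (vs. the pure-advection estimate x/v = 54.9 d).

54.8 days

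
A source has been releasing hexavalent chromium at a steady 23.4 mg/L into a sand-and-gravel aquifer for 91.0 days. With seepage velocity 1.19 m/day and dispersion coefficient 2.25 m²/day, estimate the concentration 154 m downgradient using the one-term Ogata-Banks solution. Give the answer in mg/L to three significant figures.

0.280 mg/L

For a continuous step input, C/C₀ ≈ ½·erfc((x−vt)/(2√(Dt))).
vt = 1.19 × 91.0 = 108.29 m and 2√(Dt) = 2√(2.25 × 91.0) = 28.62 m.
Argument (x−vt)/(2√(Dt)) = (154 − 108.29)/28.62 = 1.597; ½·erfc(1.597) = 0.01196.
C = 23.4 × 0.01196 = 0.280 mg/L.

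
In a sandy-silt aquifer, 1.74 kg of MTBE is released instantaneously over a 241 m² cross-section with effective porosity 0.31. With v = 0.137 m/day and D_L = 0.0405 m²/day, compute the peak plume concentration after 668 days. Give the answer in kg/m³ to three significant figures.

The peak of an instantaneous 1D plume sits at x = vt; there the Gaussian factor is 1 and C_max = M/(n_e·A·√(4πDt)), where n_e·A is the pore area the mass is dissolved in.
√(4πDt) = √(4π × 0.0405 × 668) = 18.44 m, so C_max = 1.74/(0.31 × 241 × 18.44) = 0.00126 kg/m³.

0.00126 kg/m³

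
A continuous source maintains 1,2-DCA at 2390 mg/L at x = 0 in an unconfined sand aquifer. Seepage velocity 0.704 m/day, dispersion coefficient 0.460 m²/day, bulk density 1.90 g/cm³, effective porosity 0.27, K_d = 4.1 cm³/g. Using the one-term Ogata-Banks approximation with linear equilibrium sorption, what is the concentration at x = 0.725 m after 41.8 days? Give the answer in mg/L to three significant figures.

Retardation factor R = 1 + ρ_b·K_d/n = 1 + 1.90 × 4.1/0.27 = 29.85.
Sorption retards both mechanisms: v_R = v/R = 0.02358 m/day, D_R = D/R = 0.01541 m²/day.
v_R·t = 0.02358 × 41.8 = 0.985644 m; 2√(D_R t) = 1.605 m; argument = (0.725 − 0.985644)/1.605 = -0.1624.
C = C₀ × ½·erfc(-0.1624) = 2390 × 0.5908 = 1410 mg/L.

1410 mg/L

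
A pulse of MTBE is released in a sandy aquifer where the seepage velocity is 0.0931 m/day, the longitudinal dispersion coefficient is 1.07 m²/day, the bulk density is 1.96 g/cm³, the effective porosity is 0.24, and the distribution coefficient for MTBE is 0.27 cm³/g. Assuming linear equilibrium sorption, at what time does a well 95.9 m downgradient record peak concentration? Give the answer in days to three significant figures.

Retardation factor R = 1 + ρ_b·K_d/n = 1 + 1.96 × 0.27/0.24 = 3.205.
Sorption retards both mechanisms: v_R = v/R = 0.02905 m/day, D_R = D/R = 0.3339 m²/day.
Peak time from v_R²t² + 2D_R t − x² = 0: t = (√(D_R² + v_R²x²) − D_R)/v_R².
√(D_R² + v_R²x²) = √(0.3339² + 0.02905² × 95.9²) = 2.806; v_R² = 0.0008439.
t = (2.806 − 0.3339)/0.0008439 = 2930 days.

2930 days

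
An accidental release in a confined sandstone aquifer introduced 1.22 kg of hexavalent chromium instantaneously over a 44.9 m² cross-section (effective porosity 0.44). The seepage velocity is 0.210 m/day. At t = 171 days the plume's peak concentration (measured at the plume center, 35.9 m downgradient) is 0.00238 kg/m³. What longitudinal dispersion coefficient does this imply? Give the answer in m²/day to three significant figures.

0.313 m²/day

At the plume center C_max = M/(n_e·A·√(4πDt)), so D = M²/(4πt·(n_e·A·C_max)²).
n_e·A·C_max = 0.44 × 44.9 × 0.00238 = 0.04702 kg/m.
D = 1.22²/(4π × 171 × 0.04702²) = 0.313 m²/day.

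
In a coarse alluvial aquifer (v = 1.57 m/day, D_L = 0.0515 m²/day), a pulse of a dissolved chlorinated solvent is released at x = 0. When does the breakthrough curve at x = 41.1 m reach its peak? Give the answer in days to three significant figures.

For the 1D instantaneous-source solution, setting ∂C/∂t = 0 at fixed x gives v²t² + 2Dt − x² = 0, so t = (√(D² + v²x²) − D)/v².
√(D² + v²x²) = √(0.0515² + 1.57² × 41.1²) = 64.53; v² = 2.4649.
t = (64.53 − 0.0515)/2.4649 = 26.2 days (vs. the pure-advection estimate x/v = 26.2 d).

26.2 days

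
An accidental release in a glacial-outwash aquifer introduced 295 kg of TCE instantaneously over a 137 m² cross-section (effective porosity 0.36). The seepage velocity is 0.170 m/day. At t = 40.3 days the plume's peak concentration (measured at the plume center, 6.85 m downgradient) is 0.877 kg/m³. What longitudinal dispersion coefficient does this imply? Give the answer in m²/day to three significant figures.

At the plume center C_max = M/(n_e·A·√(4πDt)), so D = M²/(4πt·(n_e·A·C_max)²).
n_e·A·C_max = 0.36 × 137 × 0.877 = 43.25 kg/m.
D = 295²/(4π × 40.3 × 43.25²) = 0.0919 m²/day.

0.0919 m²/day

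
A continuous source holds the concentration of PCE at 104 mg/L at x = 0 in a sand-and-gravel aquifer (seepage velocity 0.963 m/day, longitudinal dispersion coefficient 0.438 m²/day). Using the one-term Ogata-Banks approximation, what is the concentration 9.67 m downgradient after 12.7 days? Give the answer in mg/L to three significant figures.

For a continuous step input, C/C₀ ≈ ½·erfc((x−vt)/(2√(Dt))).
vt = 0.963 × 12.7 = 12.2301 m and 2√(Dt) = 2√(0.438 × 12.7) = 4.717 m.
Argument (x−vt)/(2√(Dt)) = (9.67 − 12.2301)/4.717 = -0.5427; ½·erfc(-0.5427) = 0.7786.
C = 104 × 0.7786 = 81.0 mg/L.

81.0 mg/L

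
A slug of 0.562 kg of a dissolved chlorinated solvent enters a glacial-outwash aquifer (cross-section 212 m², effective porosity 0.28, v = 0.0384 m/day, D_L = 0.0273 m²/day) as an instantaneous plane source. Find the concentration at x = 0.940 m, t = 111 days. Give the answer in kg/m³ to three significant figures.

For an instantaneous plane source, C(x,t) = M/(n_e·A·√(4πDt)) · exp(−(x−vt)²/(4Dt)), with n_e·A the pore (flow) area.
Plume center vt = 0.0384 × 111 = 4.2624 m, so the well at 0.940 m is 3.3224 m upgradient of the peak.
√(4πDt) = 6.171 m, giving peak height M/(n_e·A·√(4πDt)) = 0.562/(0.28 × 212 × 6.171) = 0.001534 kg/m³.
(x−vt)²/(4Dt) = (-3.3224)²/(4 × 0.0273 × 111) = 0.9107; exp(−0.9107) = 0.4022.
C = 0.001534 × 0.4022 = 0.000617 kg/m³.

0.000617 kg/m³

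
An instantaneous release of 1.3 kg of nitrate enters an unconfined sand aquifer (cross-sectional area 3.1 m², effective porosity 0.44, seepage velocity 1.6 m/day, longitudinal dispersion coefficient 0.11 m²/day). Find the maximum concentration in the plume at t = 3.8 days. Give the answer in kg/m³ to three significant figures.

The peak of an instantaneous 1D plume sits at x = vt; there the Gaussian factor is 1 and C_max = M/(n_e·A·√(4πDt)), where n_e·A is the pore area the mass is dissolved in.
√(4πDt) = √(4π × 0.11 × 3.8) = 2.292 m, so C_max = 1.3/(0.44 × 3.1 × 2.292) = 0.416 kg/m³.

0.416 kg/m³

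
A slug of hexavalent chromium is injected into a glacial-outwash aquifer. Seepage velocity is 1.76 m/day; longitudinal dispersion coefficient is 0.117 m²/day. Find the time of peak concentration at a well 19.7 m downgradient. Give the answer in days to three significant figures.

For the 1D instantaneous-source solution, setting ∂C/∂t = 0 at fixed x gives v²t² + 2Dt − x² = 0, so t = (√(D² + v²x²) − D)/v².
√(D² + v²x²) = √(0.117² + 1.76² × 19.7²) = 34.67; v² = 3.0976.
t = (34.67 − 0.117)/3.0976 = 11.2 days (vs. the pure-advection estimate x/v = 11.2 d).

11.2 days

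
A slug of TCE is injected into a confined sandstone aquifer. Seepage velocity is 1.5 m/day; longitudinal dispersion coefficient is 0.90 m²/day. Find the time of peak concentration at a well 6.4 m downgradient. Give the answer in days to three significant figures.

For the 1D instantaneous-source solution, setting ∂C/∂t = 0 at fixed x gives v²t² + 2Dt − x² = 0, so t = (√(D² + v²x²) − D)/v².
√(D² + v²x²) = √(0.90² + 1.5² × 6.4²) = 9.642; v² = 2.25.
t = (9.642 − 0.90)/2.25 = 3.89 days (vs. the pure-advection estimate x/v = 4.27 d).

3.89 days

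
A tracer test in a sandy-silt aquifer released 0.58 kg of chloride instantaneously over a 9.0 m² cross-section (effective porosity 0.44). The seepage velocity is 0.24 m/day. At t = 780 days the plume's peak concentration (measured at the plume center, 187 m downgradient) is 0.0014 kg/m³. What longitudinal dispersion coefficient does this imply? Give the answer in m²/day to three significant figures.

At the plume center C_max = M/(n_e·A·√(4πDt)), so D = M²/(4πt·(n_e·A·C_max)²).
n_e·A·C_max = 0.44 × 9.0 × 0.0014 = 0.005544 kg/m.
D = 0.58²/(4π × 780 × 0.005544²) = 1.12 m²/day.

1.12 m²/day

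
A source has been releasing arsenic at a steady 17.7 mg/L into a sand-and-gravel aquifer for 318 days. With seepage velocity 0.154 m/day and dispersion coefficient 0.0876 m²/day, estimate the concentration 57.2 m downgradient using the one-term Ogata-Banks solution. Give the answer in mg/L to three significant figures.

2.39 mg/L

For a continuous step input, C/C₀ ≈ ½·erfc((x−vt)/(2√(Dt))).
vt = 0.154 × 318 = 48.972 m and 2√(Dt) = 2√(0.0876 × 318) = 10.56 m.
Argument (x−vt)/(2√(Dt)) = (57.2 − 48.972)/10.56 = 0.7792; ½·erfc(0.7792) = 0.1352.
C = 17.7 × 0.1352 = 2.39 mg/L.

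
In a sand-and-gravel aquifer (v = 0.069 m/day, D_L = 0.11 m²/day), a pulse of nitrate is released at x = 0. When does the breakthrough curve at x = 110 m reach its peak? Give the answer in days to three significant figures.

1570 days

For the 1D instantaneous-source solution, setting ∂C/∂t = 0 at fixed x gives v²t² + 2Dt − x² = 0, so t = (√(D² + v²x²) − D)/v².
√(D² + v²x²) = √(0.11² + 0.069² × 110²) = 7.591; v² = 0.004761.
t = (7.591 − 0.11)/0.004761 = 1570 days (vs. the pure-advection estimate x/v = 1590 d).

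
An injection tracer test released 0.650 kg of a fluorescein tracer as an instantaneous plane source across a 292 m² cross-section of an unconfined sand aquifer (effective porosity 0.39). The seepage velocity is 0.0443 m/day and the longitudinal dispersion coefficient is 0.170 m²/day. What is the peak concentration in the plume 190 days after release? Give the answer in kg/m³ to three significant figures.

0.000283 kg/m³

The peak of an instantaneous 1D plume sits at x = vt; there the Gaussian factor is 1 and C_max = M/(n_e·A·√(4πDt)), where n_e·A is the pore area the mass is dissolved in.
√(4πDt) = √(4π × 0.170 × 190) = 20.15 m, so C_max = 0.650/(0.39 × 292 × 20.15) = 0.000283 kg/m³.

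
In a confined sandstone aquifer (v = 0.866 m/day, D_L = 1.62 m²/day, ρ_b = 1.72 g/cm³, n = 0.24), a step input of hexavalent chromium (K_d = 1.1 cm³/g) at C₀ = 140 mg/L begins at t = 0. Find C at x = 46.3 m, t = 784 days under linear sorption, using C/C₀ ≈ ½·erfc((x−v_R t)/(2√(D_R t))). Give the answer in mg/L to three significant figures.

135 mg/L

Retardation factor R = 1 + ρ_b·K_d/n = 1 + 1.72 × 1.1/0.24 = 8.883.
Sorption retards both mechanisms: v_R = v/R = 0.09749 m/day, D_R = D/R = 0.1824 m²/day.
v_R·t = 0.09749 × 784 = 76.43216 m; 2√(D_R t) = 23.92 m; argument = (46.3 − 76.43216)/23.92 = -1.260.
C = C₀ × ½·erfc(-1.260) = 140 × 0.9626 = 135 mg/L.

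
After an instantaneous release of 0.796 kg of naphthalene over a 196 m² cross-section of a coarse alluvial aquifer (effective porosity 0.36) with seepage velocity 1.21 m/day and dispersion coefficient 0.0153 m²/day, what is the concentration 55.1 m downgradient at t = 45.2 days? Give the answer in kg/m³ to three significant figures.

For an instantaneous plane source, C(x,t) = M/(n_e·A·√(4πDt)) · exp(−(x−vt)²/(4Dt)), with n_e·A the pore (flow) area.
Plume center vt = 1.21 × 45.2 = 54.692 m, so the well at 55.1 m is 0.408 m downgradient of the peak.
√(4πDt) = 2.948 m, giving peak height M/(n_e·A·√(4πDt)) = 0.796/(0.36 × 196 × 2.948) = 0.003827 kg/m³.
(x−vt)²/(4Dt) = (0.408)²/(4 × 0.0153 × 45.2) = 0.06018; exp(−0.06018) = 0.9416.
C = 0.003827 × 0.9416 = 0.00360 kg/m³.

0.00360 kg/m³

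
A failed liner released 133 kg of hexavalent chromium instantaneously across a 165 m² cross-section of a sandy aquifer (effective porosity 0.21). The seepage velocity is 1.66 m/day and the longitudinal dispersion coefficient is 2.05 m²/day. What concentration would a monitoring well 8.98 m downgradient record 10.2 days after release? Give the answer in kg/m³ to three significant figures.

0.111 kg/m³

For an instantaneous plane source, C(x,t) = M/(n_e·A·√(4πDt)) · exp(−(x−vt)²/(4Dt)), with n_e·A the pore (flow) area.
Plume center vt = 1.66 × 10.2 = 16.932 m, so the well at 8.98 m is 7.952 m upgradient of the peak.
√(4πDt) = 16.21 m, giving peak height M/(n_e·A·√(4πDt)) = 133/(0.21 × 165 × 16.21) = 0.2368 kg/m³.
(x−vt)²/(4Dt) = (-7.952)²/(4 × 2.05 × 10.2) = 0.7560; exp(−0.7560) = 0.4695.
C = 0.2368 × 0.4695 = 0.111 kg/m³.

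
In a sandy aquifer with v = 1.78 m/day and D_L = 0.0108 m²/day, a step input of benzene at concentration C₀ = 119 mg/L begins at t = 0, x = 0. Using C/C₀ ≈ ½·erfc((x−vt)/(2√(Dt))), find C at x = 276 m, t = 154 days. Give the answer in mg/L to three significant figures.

For a continuous step input, C/C₀ ≈ ½·erfc((x−vt)/(2√(Dt))).
vt = 1.78 × 154 = 274.12 m and 2√(Dt) = 2√(0.0108 × 154) = 2.579 m.
Argument (x−vt)/(2√(Dt)) = (276 − 274.12)/2.579 = 0.7290; ½·erfc(0.7290) = 0.1513.
C = 119 × 0.1513 = 18.0 mg/L.

18.0 mg/L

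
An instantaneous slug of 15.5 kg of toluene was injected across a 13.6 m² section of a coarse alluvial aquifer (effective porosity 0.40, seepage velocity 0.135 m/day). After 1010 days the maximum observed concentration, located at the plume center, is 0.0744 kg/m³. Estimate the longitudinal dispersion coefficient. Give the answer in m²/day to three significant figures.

At the plume center C_max = M/(n_e·A·√(4πDt)), so D = M²/(4πt·(n_e·A·C_max)²).
n_e·A·C_max = 0.40 × 13.6 × 0.0744 = 0.4047 kg/m.
D = 15.5²/(4π × 1010 × 0.4047²) = 0.116 m²/day.

0.116 m²/day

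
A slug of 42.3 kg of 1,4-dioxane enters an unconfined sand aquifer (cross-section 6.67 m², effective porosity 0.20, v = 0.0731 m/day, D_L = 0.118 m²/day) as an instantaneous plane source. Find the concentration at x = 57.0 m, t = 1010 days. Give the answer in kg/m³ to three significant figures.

0.452 kg/m³

For an instantaneous plane source, C(x,t) = M/(n_e·A·√(4πDt)) · exp(−(x−vt)²/(4Dt)), with n_e·A the pore (flow) area.
Plume center vt = 0.0731 × 1010 = 73.831 m, so the well at 57.0 m is 16.831 m upgradient of the peak.
√(4πDt) = 38.70 m, giving peak height M/(n_e·A·√(4πDt)) = 42.3/(0.20 × 6.67 × 38.70) = 0.8194 kg/m³.
(x−vt)²/(4Dt) = (-16.831)²/(4 × 0.118 × 1010) = 0.5942; exp(−0.5942) = 0.5520.
C = 0.8194 × 0.5520 = 0.452 kg/m³.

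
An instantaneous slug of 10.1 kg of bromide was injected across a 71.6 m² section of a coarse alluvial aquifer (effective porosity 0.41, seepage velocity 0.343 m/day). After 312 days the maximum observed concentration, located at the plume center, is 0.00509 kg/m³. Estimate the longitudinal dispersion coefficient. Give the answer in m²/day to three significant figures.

At the plume center C_max = M/(n_e·A·√(4πDt)), so D = M²/(4πt·(n_e·A·C_max)²).
n_e·A·C_max = 0.41 × 71.6 × 0.00509 = 0.1494 kg/m.
D = 10.1²/(4π × 312 × 0.1494²) = 1.17 m²/day.

1.17 m²/day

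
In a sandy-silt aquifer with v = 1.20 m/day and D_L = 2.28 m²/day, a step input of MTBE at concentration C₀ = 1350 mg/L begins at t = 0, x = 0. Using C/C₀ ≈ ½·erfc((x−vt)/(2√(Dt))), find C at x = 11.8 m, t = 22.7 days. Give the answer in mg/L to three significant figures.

1260 mg/L

For a continuous step input, C/C₀ ≈ ½·erfc((x−vt)/(2√(Dt))).
vt = 1.20 × 22.7 = 27.24 m and 2√(Dt) = 2√(2.28 × 22.7) = 14.39 m.
Argument (x−vt)/(2√(Dt)) = (11.8 − 27.24)/14.39 = -1.073; ½·erfc(-1.073) = 0.9354.
C = 1350 × 0.9354 = 1260 mg/L.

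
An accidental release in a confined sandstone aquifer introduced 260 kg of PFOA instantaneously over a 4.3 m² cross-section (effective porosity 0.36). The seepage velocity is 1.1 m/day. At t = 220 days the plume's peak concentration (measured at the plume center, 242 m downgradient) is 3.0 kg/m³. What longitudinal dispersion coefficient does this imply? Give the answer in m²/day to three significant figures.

1.13 m²/day

At the plume center C_max = M/(n_e·A·√(4πDt)), so D = M²/(4πt·(n_e·A·C_max)²).
n_e·A·C_max = 0.36 × 4.3 × 3.0 = 4.644 kg/m.
D = 260²/(4π × 220 × 4.644²) = 1.13 m²/day.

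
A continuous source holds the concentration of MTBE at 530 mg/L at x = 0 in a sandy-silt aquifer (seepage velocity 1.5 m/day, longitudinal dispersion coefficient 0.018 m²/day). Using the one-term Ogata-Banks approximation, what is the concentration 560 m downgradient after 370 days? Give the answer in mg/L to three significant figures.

For a continuous step input, C/C₀ ≈ ½·erfc((x−vt)/(2√(Dt))).
vt = 1.5 × 370 = 555 m and 2√(Dt) = 2√(0.018 × 370) = 5.161 m.
Argument (x−vt)/(2√(Dt)) = (560 − 555)/5.161 = 0.9688; ½·erfc(0.9688) = 0.08533.
C = 530 × 0.08533 = 45.2 mg/L.

45.2 mg/L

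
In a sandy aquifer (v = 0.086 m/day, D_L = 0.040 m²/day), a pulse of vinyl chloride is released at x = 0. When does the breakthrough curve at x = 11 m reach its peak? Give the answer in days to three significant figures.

123 days

For the 1D instantaneous-source solution, setting ∂C/∂t = 0 at fixed x gives v²t² + 2Dt − x² = 0, so t = (√(D² + v²x²) − D)/v².
√(D² + v²x²) = √(0.040² + 0.086² × 11²) = 0.9468; v² = 0.007396.
t = (0.9468 − 0.040)/0.007396 = 123 days (vs. the pure-advection estimate x/v = 128 d).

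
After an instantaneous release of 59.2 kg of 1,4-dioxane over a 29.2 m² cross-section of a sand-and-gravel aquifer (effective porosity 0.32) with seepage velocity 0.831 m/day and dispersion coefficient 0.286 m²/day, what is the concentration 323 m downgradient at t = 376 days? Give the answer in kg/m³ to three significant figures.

For an instantaneous plane source, C(x,t) = M/(n_e·A·√(4πDt)) · exp(−(x−vt)²/(4Dt)), with n_e·A the pore (flow) area.
Plume center vt = 0.831 × 376 = 312.456 m, so the well at 323 m is 10.544 m downgradient of the peak.
√(4πDt) = 36.76 m, giving peak height M/(n_e·A·√(4πDt)) = 59.2/(0.32 × 29.2 × 36.76) = 0.1724 kg/m³.
(x−vt)²/(4Dt) = (10.544)²/(4 × 0.286 × 376) = 0.2585; exp(−0.2585) = 0.7722.
C = 0.1724 × 0.7722 = 0.133 kg/m³.

0.133 kg/m³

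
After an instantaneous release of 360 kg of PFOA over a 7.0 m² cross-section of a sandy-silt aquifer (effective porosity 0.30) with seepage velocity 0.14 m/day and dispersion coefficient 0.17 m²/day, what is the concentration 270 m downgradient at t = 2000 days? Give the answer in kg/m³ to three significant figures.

2.44 kg/m³

For an instantaneous plane source, C(x,t) = M/(n_e·A·√(4πDt)) · exp(−(x−vt)²/(4Dt)), with n_e·A the pore (flow) area.
Plume center vt = 0.14 × 2000 = 280 m, so the well at 270 m is 10 m upgradient of the peak.
√(4πDt) = 65.36 m, giving peak height M/(n_e·A·√(4πDt)) = 360/(0.30 × 7.0 × 65.36) = 2.623 kg/m³.
(x−vt)²/(4Dt) = (-10)²/(4 × 0.17 × 2000) = 0.07353; exp(−0.07353) = 0.9291.
C = 2.623 × 0.9291 = 2.44 kg/m³.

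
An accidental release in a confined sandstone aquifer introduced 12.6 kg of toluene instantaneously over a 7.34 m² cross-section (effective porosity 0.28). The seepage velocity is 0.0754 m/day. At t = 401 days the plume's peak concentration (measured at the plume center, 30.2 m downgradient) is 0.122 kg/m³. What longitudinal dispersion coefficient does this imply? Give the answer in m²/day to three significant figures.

At the plume center C_max = M/(n_e·A·√(4πDt)), so D = M²/(4πt·(n_e·A·C_max)²).
n_e·A·C_max = 0.28 × 7.34 × 0.122 = 0.2507 kg/m.
D = 12.6²/(4π × 401 × 0.2507²) = 0.501 m²/day.

0.501 m²/day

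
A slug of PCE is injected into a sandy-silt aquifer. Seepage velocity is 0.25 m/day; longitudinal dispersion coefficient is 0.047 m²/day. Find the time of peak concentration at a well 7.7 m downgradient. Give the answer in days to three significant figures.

30.1 days

For the 1D instantaneous-source solution, setting ∂C/∂t = 0 at fixed x gives v²t² + 2Dt − x² = 0, so t = (√(D² + v²x²) − D)/v².
√(D² + v²x²) = √(0.047² + 0.25² × 7.7²) = 1.926; v² = 0.0625.
t = (1.926 − 0.047)/0.0625 = 30.1 days (vs. the pure-advection estimate x/v = 30.8 d).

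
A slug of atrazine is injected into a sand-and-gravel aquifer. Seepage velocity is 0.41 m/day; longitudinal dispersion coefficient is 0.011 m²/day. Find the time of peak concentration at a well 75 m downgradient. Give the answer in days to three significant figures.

183 days

For the 1D instantaneous-source solution, setting ∂C/∂t = 0 at fixed x gives v²t² + 2Dt − x² = 0, so t = (√(D² + v²x²) − D)/v².
√(D² + v²x²) = √(0.011² + 0.41² × 75²) = 30.75; v² = 0.1681.
t = (30.75 − 0.011)/0.1681 = 183 days (vs. the pure-advection estimate x/v = 183 d).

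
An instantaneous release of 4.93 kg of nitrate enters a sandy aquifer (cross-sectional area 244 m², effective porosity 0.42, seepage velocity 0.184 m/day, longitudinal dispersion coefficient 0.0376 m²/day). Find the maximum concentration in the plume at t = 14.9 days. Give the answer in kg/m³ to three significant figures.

0.0181 kg/m³

The peak of an instantaneous 1D plume sits at x = vt; there the Gaussian factor is 1 and C_max = M/(n_e·A·√(4πDt)), where n_e·A is the pore area the mass is dissolved in.
√(4πDt) = √(4π × 0.0376 × 14.9) = 2.653 m, so C_max = 4.93/(0.42 × 244 × 2.653) = 0.0181 kg/m³.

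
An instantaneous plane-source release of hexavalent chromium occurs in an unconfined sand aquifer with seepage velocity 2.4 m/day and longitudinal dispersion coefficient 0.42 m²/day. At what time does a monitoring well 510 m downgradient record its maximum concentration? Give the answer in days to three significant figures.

For the 1D instantaneous-source solution, setting ∂C/∂t = 0 at fixed x gives v²t² + 2Dt − x² = 0, so t = (√(D² + v²x²) − D)/v².
√(D² + v²x²) = √(0.42² + 2.4² × 510²) = 1224; v² = 5.76.
t = (1224 − 0.42)/5.76 = 212 days (vs. the pure-advection estimate x/v = 212 d).

212 days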